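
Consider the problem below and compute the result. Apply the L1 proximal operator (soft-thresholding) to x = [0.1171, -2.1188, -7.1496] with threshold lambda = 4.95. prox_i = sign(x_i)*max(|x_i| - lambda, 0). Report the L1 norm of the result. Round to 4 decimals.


Soft-thresholding with lambda = 4.95:
prox(0.1171) = sign(0.1171)*max(|0.1171| - 4.95, 0) = 0.0
prox(-2.1188) = sign(-2.1188)*max(|-2.1188| - 4.95, 0) = 0.0
prox(-7.1496) = sign(-7.1496)*max(|-7.1496| - 4.95, 0) = -2.1996
prox(x) = [0.0, 0.0, -2.1996]
||prox(x)||_1 = 0.0 + 0.0 + 2.1996 = 2.1996


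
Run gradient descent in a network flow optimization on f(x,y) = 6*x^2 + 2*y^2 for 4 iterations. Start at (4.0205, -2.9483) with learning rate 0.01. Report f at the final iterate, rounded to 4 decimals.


Gradient descent on f(x,y) = 6*x^2 + 2*y^2.
Starting point: (4.0205, -2.9483), alpha = 0.01
Step 1: grad_x = 2*6*4.0205 = 48.246, grad_y = 2*2*-2.9483 = -11.7932
  x_1 = 4.0205 - 0.01*48.246 = 3.538
  y_1 = -2.9483 - 0.01*-11.7932 = -2.8304
Step 2: grad_x = 2*6*3.538 = 42.4565, grad_y = 2*2*-2.8304 = -11.3215
  x_2 = 3.538 - 0.01*42.4565 = 3.1135
  y_2 = -2.8304 - 0.01*-11.3215 = -2.7172
Step 3: grad_x = 2*6*3.1135 = 37.3617, grad_y = 2*2*-2.7172 = -10.8686
  x_3 = 3.1135 - 0.01*37.3617 = 2.7399
  y_3 = -2.7172 - 0.01*-10.8686 = -2.6085
Step 4: grad_x = 2*6*2.7399 = 32.8783, grad_y = 2*2*-2.6085 = -10.4339
  x_4 = 2.7399 - 0.01*32.8783 = 2.4111
  y_4 = -2.6085 - 0.01*-10.4339 = -2.5041
f(2.4111, -2.5041) = 6*2.4111^2 + 2*(-2.5041)^2 = 47.421


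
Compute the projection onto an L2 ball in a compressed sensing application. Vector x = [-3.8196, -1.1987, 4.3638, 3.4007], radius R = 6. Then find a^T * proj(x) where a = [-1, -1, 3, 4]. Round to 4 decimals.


Step 1: Compute ||x|| (intermediates to 6 decimals).
||x|| = sqrt((-3.8196)^2 + (-1.1987)^2 + 4.3638^2 + 3.4007^2) = 6.82889
Step 2: Project.
Since ||x|| > R, scale = R/||x|| = 6/6.82889 = 0.87862, proj(x) = scale * x
proj(x) = [-3.355977, -1.053202, 3.834122, 2.987923]
Step 3: Dot product.
a^T * proj(x) = -1*(-3.355977) - 1*(-1.053202) + 3*3.834122 + 4*2.987923 = 27.8632


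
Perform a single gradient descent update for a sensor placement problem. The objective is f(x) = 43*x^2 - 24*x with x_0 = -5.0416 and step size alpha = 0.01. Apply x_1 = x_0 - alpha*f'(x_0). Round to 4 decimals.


We compute the gradient at x_0 and apply the update.
f'(x) = 86*x - 24
f'(-5.0416) = 86*-5.0416 - 24 = -457.5776
x_1 = -5.0416 - 0.01*-457.5776 = -0.4658


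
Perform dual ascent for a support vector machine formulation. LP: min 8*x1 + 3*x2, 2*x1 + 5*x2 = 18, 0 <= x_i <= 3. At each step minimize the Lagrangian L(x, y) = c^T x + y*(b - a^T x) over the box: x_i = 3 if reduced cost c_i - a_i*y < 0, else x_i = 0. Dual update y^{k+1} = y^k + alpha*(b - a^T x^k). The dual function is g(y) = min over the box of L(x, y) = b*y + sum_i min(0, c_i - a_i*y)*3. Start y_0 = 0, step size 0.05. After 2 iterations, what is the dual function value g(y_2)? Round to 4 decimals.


Dual ascent for LP: min 8*x1 + 3*x2, 2*x1 + 5*x2 = 18, 0 <= x_i <= 3
Step 1: y^k = 0.0, reduced costs: (8.0, 3.0)
  x^k = (0.0, 0.0), subgradient = b - a^T x = 18.0
  y^{k+1} = 0.0 + 0.05*18.0 = 0.9
Step 2: y^k = 0.9, reduced costs: (6.2, -1.5)
  x^k = (0.0, 3.0), subgradient = b - a^T x = 3.0
  y^{k+1} = 0.9 + 0.05*3.0 = 1.05
Dual objective at y_2 = 1.05: reduced costs (5.9, -2.25), box minimizer x = (0.0, 3.0)
g(y_2) = b*y + (c1 - a1*y)*x1 + (c2 - a2*y)*x2 = 18*1.05 + 5.9*0.0 + (-2.25)*3.0 = 18.9 + 0.0 - 6.75 = 12.15


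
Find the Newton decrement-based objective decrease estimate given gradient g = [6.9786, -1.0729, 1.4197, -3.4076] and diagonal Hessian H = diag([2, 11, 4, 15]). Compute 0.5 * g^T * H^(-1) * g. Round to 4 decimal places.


Step 1: H is diagonal, so H^(-1) * g = [3.4893, -0.0975, 0.3549, -0.2272].
Step 2: g^T H^(-1) g = sum_i g_i^2 / H_ii
  = (6.9786)^2/2 + (-1.0729)^2/11 + (1.4197)^2/4 + (-3.4076)^2/15
  = 24.3504 + 0.1046 + 0.5039 + 0.7741 = 25.7331
Step 3: Objective decrease = 0.5 * g^T H^(-1) g = 12.8665


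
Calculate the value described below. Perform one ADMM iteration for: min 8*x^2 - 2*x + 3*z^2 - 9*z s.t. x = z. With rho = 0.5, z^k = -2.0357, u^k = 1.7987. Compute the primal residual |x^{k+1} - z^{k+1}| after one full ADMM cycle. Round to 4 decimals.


ADMM iteration with rho = 0.5, z^k = -2.0357, u^k = 1.7987
Step 1: x-update.
Minimize 8*x^2 - 2*x + (0.5/2)*(x + 2.0357 + 1.7987)^2
FOC: (2*8 + 0.5)*x = 2 + 0.5*(-2.0357 - 1.7987)
x^{k+1} = 0.005
Step 2: z-update.
Minimize 3*z^2 - 9*z + (0.5/2)*(0.005 - z + 1.7987)^2
FOC: (2*3 + 0.5)*z = 9 + 0.5*(0.005 + 1.7987)
z^{k+1} = 1.5234
Step 3: u-update.
u^{k+1} = 1.7987 + 0.005 - 1.5234 = 0.2804
Step 4: Primal residual = |0.005 - 1.5234| = 1.5183


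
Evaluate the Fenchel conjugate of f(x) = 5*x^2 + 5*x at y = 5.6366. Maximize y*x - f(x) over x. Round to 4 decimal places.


f*(y) = sup_x {y*x - a*x^2 - b*x} = sup_x {(y-b)*x - a*x^2}
FOC: (y - b) - 2a*x = 0 => x* = (y - b)/(2a)
x* = (5.6366 - 5)/(2*5) = 0.0637
f*(5.6366) = (y-b)^2/(4a) = (5.6366 - 5)^2/(4*5)
= 0.4053/20 = 0.0203


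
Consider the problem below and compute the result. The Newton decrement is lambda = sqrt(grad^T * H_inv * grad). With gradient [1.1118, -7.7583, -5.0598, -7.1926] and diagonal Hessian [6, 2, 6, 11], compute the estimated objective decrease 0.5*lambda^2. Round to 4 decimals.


Step 1: H is diagonal, so H^(-1) * g = [0.1853, -3.8792, -0.8433, -0.6539].
Step 2: g^T H^(-1) g = sum_i g_i^2 / H_ii
  = (1.1118)^2/6 + (-7.7583)^2/2 + (-5.0598)^2/6 + (-7.1926)^2/11
  = 0.206 + 30.0956 + 4.2669 + 4.703 = 39.2716
Step 3: Objective decrease = 0.5 * g^T H^(-1) g = 19.6358


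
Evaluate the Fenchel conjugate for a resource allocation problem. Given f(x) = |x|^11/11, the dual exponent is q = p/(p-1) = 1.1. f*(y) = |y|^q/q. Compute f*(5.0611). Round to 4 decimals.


The conjugate exponent q satisfies 1/p + 1/q = 1.
p = 11, so q = 11/(11 - 1) = 1.1
|y|^q = 5.0611^1.1 = 5.9521
f*(5.0611) = 5.9521 / 1.1 = 5.411


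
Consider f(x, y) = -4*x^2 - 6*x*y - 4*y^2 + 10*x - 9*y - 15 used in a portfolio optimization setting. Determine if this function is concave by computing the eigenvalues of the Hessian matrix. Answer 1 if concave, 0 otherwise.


The Hessian of f(x,y) = -4*x^2 - 6*x*y - 4*y^2 + 10*x - 9*y - 15 is:
H = [[-8, -6], [-6, -8]]
Trace = -8 - 8 = -16
Determinant = -8*-8 - (-6)^2 = 28
Discriminant = (-16)^2 - 4*28 = 144.0
Eigenvalues: lambda_1 = -14.0, lambda_2 = -2.0
The function is concave.

1


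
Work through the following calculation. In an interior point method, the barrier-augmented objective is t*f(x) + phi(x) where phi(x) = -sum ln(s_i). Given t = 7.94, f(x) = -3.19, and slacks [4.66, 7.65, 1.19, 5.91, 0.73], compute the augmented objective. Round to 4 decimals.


Step 1: Compute log-barrier.
ln values: [1.539, 2.0347, 0.174, 1.7766, -0.3147]
phi = -(1.539 + 2.0347 + 0.174 + 1.7766 - 0.3147) = -5.2096
Step 2: Compute augmented objective.
t*f(x) = 7.94*-3.19 = -25.3286
Total = -25.3286 - 5.2096 = -30.5382


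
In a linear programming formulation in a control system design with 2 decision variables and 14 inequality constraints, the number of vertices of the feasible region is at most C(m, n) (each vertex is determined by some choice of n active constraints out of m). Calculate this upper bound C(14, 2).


Each vertex corresponds to some choice of n active constraints out of m, so the number of vertices is at most C(m, n) = m! / (n!(m-n)!).
m = 14, n = 2
Numerator: 14 * 13
Denominator: 2! = 2
C(14, 2) = 91


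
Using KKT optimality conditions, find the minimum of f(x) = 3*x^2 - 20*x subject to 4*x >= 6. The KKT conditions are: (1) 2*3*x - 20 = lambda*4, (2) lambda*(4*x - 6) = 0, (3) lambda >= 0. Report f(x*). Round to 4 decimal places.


Step 1: Try lambda = 0 (constraint inactive).
Stationarity: 2*3*x - 20 = 0
x* = 20/(2*3) = 10/3 = 3.3333 (rounded; the exact value 10/3 is used below)
Check constraint: 4*3.3333 = 13.3332 >= 6 -- satisfied.
Step 2: Compute optimal value.
f(x*) = 3*(10/3)^2 - 20*(10/3) = -33.3333


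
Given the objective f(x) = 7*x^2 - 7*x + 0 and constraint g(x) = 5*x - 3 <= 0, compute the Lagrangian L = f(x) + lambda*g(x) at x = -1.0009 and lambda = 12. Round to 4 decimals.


Step 1: Evaluate f(x).
f(-1.0009) = 7*(-1.0009)^2 - 7*(-1.0009) + 0 = 14.0189
Step 2: Evaluate g(x).
g(-1.0009) = 5*-1.0009 - 3 = -8.0045
Step 3: Compute Lagrangian.
L = 14.0189 + 12*-8.0045 = -82.0351


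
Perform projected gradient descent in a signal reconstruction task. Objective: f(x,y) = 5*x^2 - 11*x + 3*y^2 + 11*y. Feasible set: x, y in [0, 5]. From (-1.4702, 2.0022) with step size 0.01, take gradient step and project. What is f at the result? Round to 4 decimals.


Step 1: Compute gradient at (-1.4702, 2.0022).
grad_x = 2*5*-1.4702 - 11 = -25.702
grad_y = 2*3*2.0022 + 11 = 23.0132
Step 2: Gradient step.
x_raw = -1.4702 - 0.01*-25.702 = -1.2132
y_raw = 2.0022 - 0.01*23.0132 = 1.7721
Step 3: Project onto [0, 5].
x_proj = clip(-1.2132) = 0.0
y_proj = clip(1.7721) = 1.7721
Step 4: Evaluate f.
f(0.0, 1.7721) = 28.9134


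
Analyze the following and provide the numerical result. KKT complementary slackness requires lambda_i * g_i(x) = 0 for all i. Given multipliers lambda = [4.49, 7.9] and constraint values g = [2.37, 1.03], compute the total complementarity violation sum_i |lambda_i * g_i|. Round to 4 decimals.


KKT complementary slackness check:
lambda_1 * g_1 = 4.49 * 2.37 = 10.6413
lambda_2 * g_2 = 7.9 * 1.03 = 8.137
Total violation = 10.6413 + 8.137 = 18.7783


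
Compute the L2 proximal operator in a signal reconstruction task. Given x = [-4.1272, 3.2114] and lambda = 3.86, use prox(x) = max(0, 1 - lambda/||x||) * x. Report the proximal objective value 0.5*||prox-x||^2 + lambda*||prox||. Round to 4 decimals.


Step 1: Compute ||x||.
||x|| = 5.2294
Step 2: Compute scaling factor.
scale = max(0, 1 - 3.86/5.2294) = 0.2619
Step 3: prox(x) = [-1.0808, 0.841]
||prox(x)|| = 1.3694
Step 4: Proximal objective.
0.5*||prox-x||^2 = 7.4498
lambda*||prox|| = 5.2859
Total = 12.7358


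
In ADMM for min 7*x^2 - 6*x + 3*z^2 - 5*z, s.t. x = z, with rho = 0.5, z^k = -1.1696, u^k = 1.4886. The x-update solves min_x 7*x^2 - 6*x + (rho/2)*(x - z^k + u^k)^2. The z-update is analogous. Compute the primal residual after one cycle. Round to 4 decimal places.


ADMM iteration with rho = 0.5, z^k = -1.1696, u^k = 1.4886
Step 1: x-update.
Minimize 7*x^2 - 6*x + (0.5/2)*(x + 1.1696 + 1.4886)^2
FOC: (2*7 + 0.5)*x = 6 + 0.5*(-1.1696 - 1.4886)
x^{k+1} = 0.3221
Step 2: z-update.
Minimize 3*z^2 - 5*z + (0.5/2)*(0.3221 - z + 1.4886)^2
FOC: (2*3 + 0.5)*z = 5 + 0.5*(0.3221 + 1.4886)
z^{k+1} = 0.9085
Step 3: u-update.
u^{k+1} = 1.4886 + 0.3221 - 0.9085 = 0.9022
Step 4: Primal residual = |0.3221 - 0.9085| = 0.5864


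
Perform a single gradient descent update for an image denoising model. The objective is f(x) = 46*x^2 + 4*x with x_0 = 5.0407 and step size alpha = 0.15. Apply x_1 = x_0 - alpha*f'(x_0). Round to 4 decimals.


We compute the gradient at x_0 and apply the update.
f'(x) = 92*x + 4
f'(5.0407) = 92*5.0407 + 4 = 467.7444
x_1 = 5.0407 - 0.15*467.7444 = -65.121


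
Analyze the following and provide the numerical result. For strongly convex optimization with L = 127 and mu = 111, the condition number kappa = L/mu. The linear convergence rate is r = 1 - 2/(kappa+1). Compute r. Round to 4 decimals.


Step 1: Compute the condition number.
kappa = L/mu = 127/111 = 1.1441
Step 2: Compute the convergence rate.
r = 1 - 2/(kappa + 1) = 1 - 2*mu/(L + mu) = (L - mu)/(L + mu) = 16/238 = 0.0672


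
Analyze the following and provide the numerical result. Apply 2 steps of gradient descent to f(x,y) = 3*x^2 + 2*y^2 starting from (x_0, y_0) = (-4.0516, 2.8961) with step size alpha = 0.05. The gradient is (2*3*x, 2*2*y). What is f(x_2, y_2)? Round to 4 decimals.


Gradient descent on f(x,y) = 3*x^2 + 2*y^2.
Starting point: (-4.0516, 2.8961), alpha = 0.05
Step 1: grad_x = 2*3*-4.0516 = -24.3096, grad_y = 2*2*2.8961 = 11.5844
  x_1 = -4.0516 - 0.05*-24.3096 = -2.8361
  y_1 = 2.8961 - 0.05*11.5844 = 2.3169
Step 2: grad_x = 2*3*-2.8361 = -17.0167, grad_y = 2*2*2.3169 = 9.2675
  x_2 = -2.8361 - 0.05*-17.0167 = -1.9853
  y_2 = 2.3169 - 0.05*9.2675 = 1.8535
f(-1.9853, 1.8535) = 3*(-1.9853)^2 + 2*1.8535^2 = 18.695


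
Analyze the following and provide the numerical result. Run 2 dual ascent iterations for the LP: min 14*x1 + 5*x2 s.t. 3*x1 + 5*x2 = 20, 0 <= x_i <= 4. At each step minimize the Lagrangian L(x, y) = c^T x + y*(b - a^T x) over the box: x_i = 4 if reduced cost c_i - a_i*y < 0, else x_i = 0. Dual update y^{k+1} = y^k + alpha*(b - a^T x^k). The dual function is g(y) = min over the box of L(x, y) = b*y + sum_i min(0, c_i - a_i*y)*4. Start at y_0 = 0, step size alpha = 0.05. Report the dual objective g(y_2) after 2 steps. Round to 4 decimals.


Dual ascent for LP: min 14*x1 + 5*x2, 3*x1 + 5*x2 = 20, 0 <= x_i <= 4
Step 1: y^k = 0.0, reduced costs: (14.0, 5.0)
  x^k = (0.0, 0.0), subgradient = b - a^T x = 20.0
  y^{k+1} = 0.0 + 0.05*20.0 = 1.0
Step 2: y^k = 1.0, reduced costs: (11.0, 0.0)
  x^k = (0.0, 0.0), subgradient = b - a^T x = 20.0
  y^{k+1} = 1.0 + 0.05*20.0 = 2.0
Dual objective at y_2 = 2.0: reduced costs (8.0, -5.0), box minimizer x = (0.0, 4.0)
g(y_2) = b*y + (c1 - a1*y)*x1 + (c2 - a2*y)*x2 = 20*2.0 + 8.0*0.0 + (-5.0)*4.0 = 40.0 + 0.0 - 20.0 = 20.0


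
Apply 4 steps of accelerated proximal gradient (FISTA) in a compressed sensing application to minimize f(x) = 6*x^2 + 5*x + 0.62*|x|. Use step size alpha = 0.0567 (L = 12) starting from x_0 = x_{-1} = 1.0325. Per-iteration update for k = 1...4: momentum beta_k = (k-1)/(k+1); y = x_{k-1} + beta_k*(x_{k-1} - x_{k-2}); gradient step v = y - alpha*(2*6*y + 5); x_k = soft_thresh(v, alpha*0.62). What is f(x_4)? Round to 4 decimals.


FISTA on f(x) = 6*x^2 + 5*x + 0.62*|x|
L = 12, alpha = 0.0567
Iteration 1: beta = 0.0, y = 1.0325 + 0.0*(1.0325 - 1.0325) = 1.0325
  grad(y) = 17.39, v = y - alpha*grad = 0.0465
  prox(v) = soft_thresh(0.0465, 0.0352) = 0.0113
Iteration 2: beta = 0.3333, y = 0.0113 + 0.3333*(0.0113 - 1.0325) = -0.3291
  grad(y) = 1.0513, v = y - alpha*grad = -0.3887
  prox(v) = soft_thresh(-0.3887, 0.0352) = -0.3535
Iteration 3: beta = 0.5, y = -0.3535 + 0.5*(-0.3535 - 0.0113) = -0.5359
  grad(y) = -1.4312, v = y - alpha*grad = -0.4548
  prox(v) = soft_thresh(-0.4548, 0.0352) = -0.4196
Iteration 4: beta = 0.6, y = -0.4196 + 0.6*(-0.4196 + 0.3535) = -0.4593
  grad(y) = -0.5116, v = y - alpha*grad = -0.4303
  prox(v) = soft_thresh(-0.4303, 0.0352) = -0.3951
f(x_4) = 6*(-0.3951)^2 + 5*(-0.3951) + 0.62*|-0.3951| = -0.7939


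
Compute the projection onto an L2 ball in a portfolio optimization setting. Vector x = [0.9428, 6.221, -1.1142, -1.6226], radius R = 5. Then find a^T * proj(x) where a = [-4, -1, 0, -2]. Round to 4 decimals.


Step 1: Compute ||x|| (intermediates to 6 decimals).
||x|| = sqrt(0.9428^2 + 6.221^2 + (-1.1142)^2 + (-1.6226)^2) = 6.592722
Step 2: Project.
Since ||x|| > R, scale = R/||x|| = 5/6.592722 = 0.758412, proj(x) = scale * x
proj(x) = [0.715031, 4.718081, -0.845023, -1.230599]
Step 3: Dot product.
a^T * proj(x) = -4*0.715031 - 1*4.718081 + 0*(-0.845023) - 2*(-1.230599) = -5.117


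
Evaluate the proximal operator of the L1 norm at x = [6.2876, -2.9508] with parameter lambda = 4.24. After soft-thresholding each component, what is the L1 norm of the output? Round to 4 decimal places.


Soft-thresholding with lambda = 4.24:
prox(6.2876) = sign(6.2876)*max(|6.2876| - 4.24, 0) = 2.0476
prox(-2.9508) = sign(-2.9508)*max(|-2.9508| - 4.24, 0) = 0.0
prox(x) = [2.0476, 0.0]
||prox(x)||_1 = 2.0476 + 0.0 = 2.0476


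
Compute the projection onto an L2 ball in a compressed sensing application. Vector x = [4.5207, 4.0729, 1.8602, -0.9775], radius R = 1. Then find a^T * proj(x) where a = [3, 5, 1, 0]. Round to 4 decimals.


Step 1: Compute ||x|| (intermediates to 6 decimals).
||x|| = sqrt(4.5207^2 + 4.0729^2 + 1.8602^2 + (-0.9775)^2) = 6.437476
Step 2: Project.
Since ||x|| > R, scale = R/||x|| = 1/6.437476 = 0.15534, proj(x) = scale * x
proj(x) = [0.702246, 0.632684, 0.288963, -0.151845]
Step 3: Dot product.
a^T * proj(x) = 3*0.702246 + 5*0.632684 + 1*0.288963 + 0*(-0.151845) = 5.5591


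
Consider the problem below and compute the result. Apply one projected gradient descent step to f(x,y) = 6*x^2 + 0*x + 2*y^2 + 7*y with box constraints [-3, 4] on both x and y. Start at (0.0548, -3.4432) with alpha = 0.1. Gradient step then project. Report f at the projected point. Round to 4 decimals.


Step 1: Compute gradient at (0.0548, -3.4432).
grad_x = 2*6*0.0548 + 0 = 0.6576
grad_y = 2*2*-3.4432 + 7 = -6.7728
Step 2: Gradient step.
x_raw = 0.0548 - 0.1*0.6576 = -0.011
y_raw = -3.4432 - 0.1*-6.7728 = -2.7659
Step 3: Project onto [-3, 4].
x_proj = clip(-0.011) = -0.011
y_proj = clip(-2.7659) = -2.7659
Step 4: Evaluate f.
f(-0.011, -2.7659) = -4.0601


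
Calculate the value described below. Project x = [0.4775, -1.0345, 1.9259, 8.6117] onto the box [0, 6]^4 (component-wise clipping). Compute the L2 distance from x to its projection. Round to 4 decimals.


Project each component onto [0, 6].
clip(0.4775) = 0.4775, clip(-1.0345) = 0.0, clip(1.9259) = 1.9259, clip(8.6117) = 6.0
Projection = [0.4775, 0.0, 1.9259, 6.0]
Squared diffs: [0.0, 1.0702, 0.0, 6.821]
Distance = sqrt(7.8912) = 2.8091


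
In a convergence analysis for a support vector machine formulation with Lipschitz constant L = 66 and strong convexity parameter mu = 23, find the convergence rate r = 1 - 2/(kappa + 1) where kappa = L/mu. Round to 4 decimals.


Step 1: Compute the condition number.
kappa = L/mu = 66/23 = 2.8696
Step 2: Compute the convergence rate.
r = 1 - 2/(kappa + 1) = 1 - 2*mu/(L + mu) = (L - mu)/(L + mu) = 43/89 = 0.4831


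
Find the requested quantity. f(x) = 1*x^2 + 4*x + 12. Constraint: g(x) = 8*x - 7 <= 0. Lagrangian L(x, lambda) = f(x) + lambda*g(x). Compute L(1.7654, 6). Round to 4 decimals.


Step 1: Evaluate f(x).
f(1.7654) = 1*1.7654^2 + 4*1.7654 + 12 = 22.1782
Step 2: Evaluate g(x).
g(1.7654) = 8*1.7654 - 7 = 7.1232
Step 3: Compute Lagrangian.
L = 22.1782 + 6*7.1232 = 64.9174


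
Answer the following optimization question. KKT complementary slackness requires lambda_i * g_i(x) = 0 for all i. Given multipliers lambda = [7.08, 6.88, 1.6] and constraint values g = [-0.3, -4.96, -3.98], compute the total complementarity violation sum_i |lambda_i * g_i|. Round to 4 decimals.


KKT complementary slackness check:
lambda_1 * g_1 = 7.08 * -0.3 = -2.124
lambda_2 * g_2 = 6.88 * -4.96 = -34.1248
lambda_3 * g_3 = 1.6 * -3.98 = -6.368
Total violation = 2.124 + 34.1248 + 6.368 = 42.6168


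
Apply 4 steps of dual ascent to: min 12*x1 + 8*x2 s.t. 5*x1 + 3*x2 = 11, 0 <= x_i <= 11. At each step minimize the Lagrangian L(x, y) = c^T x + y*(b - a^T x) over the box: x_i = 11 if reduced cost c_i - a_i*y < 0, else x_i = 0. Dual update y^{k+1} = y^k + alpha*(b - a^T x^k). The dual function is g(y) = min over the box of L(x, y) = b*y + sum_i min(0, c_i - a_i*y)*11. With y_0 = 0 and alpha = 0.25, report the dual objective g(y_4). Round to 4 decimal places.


Dual ascent for LP: min 12*x1 + 8*x2, 5*x1 + 3*x2 = 11, 0 <= x_i <= 11
Step 1: y^k = 0.0, reduced costs: (12.0, 8.0)
  x^k = (0.0, 0.0), subgradient = b - a^T x = 11.0
  y^{k+1} = 0.0 + 0.25*11.0 = 2.75
Step 2: y^k = 2.75, reduced costs: (-1.75, -0.25)
  x^k = (11.0, 11.0), subgradient = b - a^T x = -77.0
  y^{k+1} = 2.75 + 0.25*-77.0 = -16.5
Step 3: y^k = -16.5, reduced costs: (94.5, 57.5)
  x^k = (0.0, 0.0), subgradient = b - a^T x = 11.0
  y^{k+1} = -16.5 + 0.25*11.0 = -13.75
Step 4: y^k = -13.75, reduced costs: (80.75, 49.25)
  x^k = (0.0, 0.0), subgradient = b - a^T x = 11.0
  y^{k+1} = -13.75 + 0.25*11.0 = -11.0
Dual objective at y_4 = -11.0: reduced costs (67.0, 41.0), box minimizer x = (0.0, 0.0)
g(y_4) = b*y + (c1 - a1*y)*x1 + (c2 - a2*y)*x2 = 11*(-11.0) + 67.0*0.0 + 41.0*0.0 = -121.0 + 0.0 + 0.0 = -121.0


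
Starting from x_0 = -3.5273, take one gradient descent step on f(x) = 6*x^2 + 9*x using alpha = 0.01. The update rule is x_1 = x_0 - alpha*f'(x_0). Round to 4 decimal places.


We compute the gradient at x_0 and apply the update.
f'(x) = 12*x + 9
f'(-3.5273) = 12*-3.5273 + 9 = -33.3276
x_1 = -3.5273 - 0.01*-33.3276 = -3.194


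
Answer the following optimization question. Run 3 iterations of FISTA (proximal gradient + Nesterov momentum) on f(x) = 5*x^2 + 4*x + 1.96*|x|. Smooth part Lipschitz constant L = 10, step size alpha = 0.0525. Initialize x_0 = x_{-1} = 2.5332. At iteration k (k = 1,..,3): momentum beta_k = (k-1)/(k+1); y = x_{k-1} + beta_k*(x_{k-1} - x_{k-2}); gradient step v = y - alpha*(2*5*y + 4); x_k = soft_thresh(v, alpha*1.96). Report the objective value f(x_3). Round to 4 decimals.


FISTA on f(x) = 5*x^2 + 4*x + 1.96*|x|
L = 10, alpha = 0.0525
Iteration 1: beta = 0.0, y = 2.5332 + 0.0*(2.5332 - 2.5332) = 2.5332
  grad(y) = 29.332, v = y - alpha*grad = 0.9933
  prox(v) = soft_thresh(0.9933, 0.1029) = 0.8904
Iteration 2: beta = 0.3333, y = 0.8904 + 0.3333*(0.8904 - 2.5332) = 0.3428
  grad(y) = 7.4276, v = y - alpha*grad = -0.0472
  prox(v) = soft_thresh(-0.0472, 0.1029) = 0.0
Iteration 3: beta = 0.5, y = 0.0 + 0.5*(0.0 - 0.8904) = -0.4452
  grad(y) = -0.4519, v = y - alpha*grad = -0.4215
  prox(v) = soft_thresh(-0.4215, 0.1029) = -0.3186
f(x_3) = 5*(-0.3186)^2 + 4*(-0.3186) + 1.96*|-0.3186| = -0.1425


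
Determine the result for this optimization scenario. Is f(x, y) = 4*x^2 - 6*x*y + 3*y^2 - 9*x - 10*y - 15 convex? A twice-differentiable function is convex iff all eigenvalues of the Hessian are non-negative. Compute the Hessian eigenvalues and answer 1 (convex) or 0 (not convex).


The Hessian of f(x,y) = 4*x^2 - 6*x*y + 3*y^2 - 9*x - 10*y - 15 is:
H = [[8, -6], [-6, 6]]
Trace = 8 + 6 = 14
Determinant = 8*6 - (-6)^2 = 12
Discriminant = (14)^2 - 4*12 = 148.0
Eigenvalues: lambda_1 = 0.9172, lambda_2 = 13.0828
The function is convex.

1


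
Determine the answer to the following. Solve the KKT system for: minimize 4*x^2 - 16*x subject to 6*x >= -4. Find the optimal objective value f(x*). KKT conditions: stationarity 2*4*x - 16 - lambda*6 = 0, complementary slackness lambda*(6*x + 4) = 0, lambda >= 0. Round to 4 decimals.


Step 1: Try lambda = 0 (constraint inactive).
Stationarity: 2*4*x - 16 = 0
x* = 16/(2*4) = 2.0
Check constraint: 6*2.0 = 12.0 >= -4 -- satisfied.
Step 2: Compute optimal value.
f(x*) = 4*2.0^2 - 16*2.0 = -16.0


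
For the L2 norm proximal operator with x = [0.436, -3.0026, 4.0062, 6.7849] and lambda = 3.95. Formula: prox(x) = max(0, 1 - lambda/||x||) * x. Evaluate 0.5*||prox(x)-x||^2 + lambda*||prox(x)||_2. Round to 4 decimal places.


Step 1: Compute ||x||.
||x|| = 8.4434
Step 2: Compute scaling factor.
scale = max(0, 1 - 3.95/8.4434) = 0.5322
Step 3: prox(x) = [0.232, -1.5979, 2.132, 3.6108]
||prox(x)|| = 4.4934
Step 4: Proximal objective.
0.5*||prox-x||^2 = 7.8013
lambda*||prox|| = 17.7489
Total = 25.55


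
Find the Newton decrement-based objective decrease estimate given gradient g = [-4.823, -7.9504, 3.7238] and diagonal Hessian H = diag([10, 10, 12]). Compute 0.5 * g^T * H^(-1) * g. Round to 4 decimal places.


Step 1: H is diagonal, so H^(-1) * g = [-0.4823, -0.795, 0.3103].
Step 2: g^T H^(-1) g = sum_i g_i^2 / H_ii
  = (-4.823)^2/10 + (-7.9504)^2/10 + (3.7238)^2/12
  = 2.3261 + 6.3209 + 1.1556 = 9.8026
Step 3: Objective decrease = 0.5 * g^T H^(-1) g = 4.9013


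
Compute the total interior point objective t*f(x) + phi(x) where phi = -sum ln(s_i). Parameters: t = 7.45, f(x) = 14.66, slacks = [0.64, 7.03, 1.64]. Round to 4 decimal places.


Step 1: Compute log-barrier.
ln values: [-0.4463, 1.9502, 0.4947]
phi = -(-0.4463 + 1.9502 + 0.4947) = -1.9986
Step 2: Compute augmented objective.
t*f(x) = 7.45*14.66 = 109.217
Total = 109.217 - 1.9986 = 107.2184


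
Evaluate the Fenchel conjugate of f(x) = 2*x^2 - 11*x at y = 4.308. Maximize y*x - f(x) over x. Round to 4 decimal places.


f*(y) = sup_x {y*x - a*x^2 - b*x} = sup_x {(y-b)*x - a*x^2}
FOC: (y - b) - 2a*x = 0 => x* = (y - b)/(2a)
x* = (4.308 + 11)/(2*2) = 3.827
f*(4.308) = (y-b)^2/(4a) = (4.308 + 11)^2/(4*2)
= 234.3349/8 = 29.2919


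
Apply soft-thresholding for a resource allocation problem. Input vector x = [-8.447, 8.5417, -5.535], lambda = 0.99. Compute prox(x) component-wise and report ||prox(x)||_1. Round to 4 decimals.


Soft-thresholding with lambda = 0.99:
prox(-8.447) = sign(-8.447)*max(|-8.447| - 0.99, 0) = -7.457
prox(8.5417) = sign(8.5417)*max(|8.5417| - 0.99, 0) = 7.5517
prox(-5.535) = sign(-5.535)*max(|-5.535| - 0.99, 0) = -4.545
prox(x) = [-7.457, 7.5517, -4.545]
||prox(x)||_1 = 7.457 + 7.5517 + 4.545 = 19.5537


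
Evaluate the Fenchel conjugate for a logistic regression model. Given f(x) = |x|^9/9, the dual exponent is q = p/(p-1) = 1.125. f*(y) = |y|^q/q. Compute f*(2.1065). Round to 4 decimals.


The conjugate exponent q satisfies 1/p + 1/q = 1.
p = 9, so q = 9/(9 - 1) = 1.125
|y|^q = 2.1065^1.125 = 2.3121
f*(2.1065) = 2.3121 / 1.125 = 2.0552


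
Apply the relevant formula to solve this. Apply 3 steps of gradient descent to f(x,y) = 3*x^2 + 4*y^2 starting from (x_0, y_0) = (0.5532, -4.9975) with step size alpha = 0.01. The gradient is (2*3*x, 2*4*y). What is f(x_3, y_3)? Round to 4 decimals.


Gradient descent on f(x,y) = 3*x^2 + 4*y^2.
Starting point: (0.5532, -4.9975), alpha = 0.01
Step 1: grad_x = 2*3*0.5532 = 3.3192, grad_y = 2*4*-4.9975 = -39.98
  x_1 = 0.5532 - 0.01*3.3192 = 0.52
  y_1 = -4.9975 - 0.01*-39.98 = -4.5977
Step 2: grad_x = 2*3*0.52 = 3.12, grad_y = 2*4*-4.5977 = -36.7816
  x_2 = 0.52 - 0.01*3.12 = 0.4888
  y_2 = -4.5977 - 0.01*-36.7816 = -4.2299
Step 3: grad_x = 2*3*0.4888 = 2.9328, grad_y = 2*4*-4.2299 = -33.8391
  x_3 = 0.4888 - 0.01*2.9328 = 0.4595
  y_3 = -4.2299 - 0.01*-33.8391 = -3.8915
f(0.4595, -3.8915) = 3*0.4595^2 + 4*(-3.8915)^2 = 61.2082


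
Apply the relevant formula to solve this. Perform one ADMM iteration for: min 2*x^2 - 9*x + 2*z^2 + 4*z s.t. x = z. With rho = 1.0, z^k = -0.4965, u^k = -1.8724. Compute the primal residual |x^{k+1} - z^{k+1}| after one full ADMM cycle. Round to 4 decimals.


ADMM iteration with rho = 1.0, z^k = -0.4965, u^k = -1.8724
Step 1: x-update.
Minimize 2*x^2 - 9*x + (1.0/2)*(x + 0.4965 - 1.8724)^2
FOC: (2*2 + 1.0)*x = 9 + 1.0*(-0.4965 + 1.8724)
x^{k+1} = 2.0752
Step 2: z-update.
Minimize 2*z^2 + 4*z + (1.0/2)*(2.0752 - z - 1.8724)^2
FOC: (2*2 + 1.0)*z = -4 + 1.0*(2.0752 - 1.8724)
z^{k+1} = -0.7594
Step 3: u-update.
u^{k+1} = -1.8724 + 2.0752 + 0.7594 = 0.9622
Step 4: Primal residual = |2.0752 + 0.7594| = 2.8346


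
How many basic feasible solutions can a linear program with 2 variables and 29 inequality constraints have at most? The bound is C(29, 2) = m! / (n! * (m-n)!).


Each vertex corresponds to some choice of n active constraints out of m, so the number of vertices is at most C(m, n) = m! / (n!(m-n)!).
m = 29, n = 2
Numerator: 29 * 28
Denominator: 2! = 2
C(29, 2) = 406


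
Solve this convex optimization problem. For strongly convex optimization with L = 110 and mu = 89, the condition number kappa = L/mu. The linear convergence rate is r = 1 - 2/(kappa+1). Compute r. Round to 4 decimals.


Step 1: Compute the condition number.
kappa = L/mu = 110/89 = 1.236
Step 2: Compute the convergence rate.
r = 1 - 2/(kappa + 1) = 1 - 2*mu/(L + mu) = (L - mu)/(L + mu) = 21/199 = 0.1055


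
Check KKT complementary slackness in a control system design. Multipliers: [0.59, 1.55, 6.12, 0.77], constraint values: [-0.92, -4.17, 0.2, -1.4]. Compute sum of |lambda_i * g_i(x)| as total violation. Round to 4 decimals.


KKT complementary slackness check:
lambda_1 * g_1 = 0.59 * -0.92 = -0.5428
lambda_2 * g_2 = 1.55 * -4.17 = -6.4635
lambda_3 * g_3 = 6.12 * 0.2 = 1.224
lambda_4 * g_4 = 0.77 * -1.4 = -1.078
Total violation = 0.5428 + 6.4635 + 1.224 + 1.078 = 9.3083


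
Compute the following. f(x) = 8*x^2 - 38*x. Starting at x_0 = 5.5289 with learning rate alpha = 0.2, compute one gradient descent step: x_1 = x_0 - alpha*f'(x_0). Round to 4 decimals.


We compute the gradient at x_0 and apply the update.
f'(x) = 16*x - 38
f'(5.5289) = 16*5.5289 - 38 = 50.4624
x_1 = 5.5289 - 0.2*50.4624 = -4.5636


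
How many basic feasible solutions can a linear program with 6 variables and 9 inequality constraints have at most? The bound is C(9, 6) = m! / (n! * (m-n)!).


Each vertex corresponds to some choice of n active constraints out of m, so the number of vertices is at most C(m, n) = m! / (n!(m-n)!).
m = 9, n = 6
Numerator: 9 * 8 * 7 * 6 * 5 * 4
Denominator: 6! = 720
C(9, 6) = 84


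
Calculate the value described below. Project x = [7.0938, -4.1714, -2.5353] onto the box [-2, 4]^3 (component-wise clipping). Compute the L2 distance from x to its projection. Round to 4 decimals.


Project each component onto [-2, 4].
clip(7.0938) = 4.0, clip(-4.1714) = -2.0, clip(-2.5353) = -2.0
Projection = [4.0, -2.0, -2.0]
Squared diffs: [9.5716, 4.715, 0.2865]
Distance = sqrt(14.5731) = 3.8175


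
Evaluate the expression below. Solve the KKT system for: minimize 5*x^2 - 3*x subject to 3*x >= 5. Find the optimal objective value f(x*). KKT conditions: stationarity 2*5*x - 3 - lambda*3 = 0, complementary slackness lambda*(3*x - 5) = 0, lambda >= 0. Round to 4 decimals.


Step 1: Try lambda = 0 (constraint inactive).
x_unc = 3/(2*5) = 0.3
Check: 3*0.3 = 0.9 < 5 -- violated!
Step 2: Constraint must be active: 3*x = 5
x* = 5/3 = 1.6667 (rounded; the exact value 5/3 is used below)
lambda = (2*5*(5/3) - 3)/3 = 4.5556
Step 3: Compute optimal value.
f(x*) = 5*(5/3)^2 - 3*(5/3) = 8.8889


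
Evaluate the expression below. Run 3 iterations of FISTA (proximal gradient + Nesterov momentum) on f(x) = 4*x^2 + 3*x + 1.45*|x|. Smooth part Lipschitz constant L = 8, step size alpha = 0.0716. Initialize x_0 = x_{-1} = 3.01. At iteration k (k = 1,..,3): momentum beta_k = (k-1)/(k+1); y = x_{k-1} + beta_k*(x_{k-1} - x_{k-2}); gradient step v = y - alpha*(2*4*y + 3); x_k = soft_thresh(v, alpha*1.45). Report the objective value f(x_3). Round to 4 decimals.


FISTA on f(x) = 4*x^2 + 3*x + 1.45*|x|
L = 8, alpha = 0.0716
Iteration 1: beta = 0.0, y = 3.01 + 0.0*(3.01 - 3.01) = 3.01
  grad(y) = 27.08, v = y - alpha*grad = 1.0711
  prox(v) = soft_thresh(1.0711, 0.1038) = 0.9673
Iteration 2: beta = 0.3333, y = 0.9673 + 0.3333*(0.9673 - 3.01) = 0.2863
  grad(y) = 5.2907, v = y - alpha*grad = -0.0925
  prox(v) = soft_thresh(-0.0925, 0.1038) = 0.0
Iteration 3: beta = 0.5, y = 0.0 + 0.5*(0.0 - 0.9673) = -0.4836
  grad(y) = -0.869, v = y - alpha*grad = -0.4214
  prox(v) = soft_thresh(-0.4214, 0.1038) = -0.3176
f(x_3) = 4*(-0.3176)^2 + 3*(-0.3176) + 1.45*|-0.3176| = -0.0888


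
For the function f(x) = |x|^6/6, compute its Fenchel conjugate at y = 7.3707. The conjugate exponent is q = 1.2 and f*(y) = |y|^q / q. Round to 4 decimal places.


The conjugate exponent q satisfies 1/p + 1/q = 1.
p = 6, so q = 6/(6 - 1) = 1.2
|y|^q = 7.3707^1.2 = 10.9903
f*(7.3707) = 10.9903 / 1.2 = 9.1586


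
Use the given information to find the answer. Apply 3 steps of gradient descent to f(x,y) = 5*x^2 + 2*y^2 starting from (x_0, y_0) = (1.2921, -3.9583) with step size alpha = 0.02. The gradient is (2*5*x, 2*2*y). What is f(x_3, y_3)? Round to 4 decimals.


Gradient descent on f(x,y) = 5*x^2 + 2*y^2.
Starting point: (1.2921, -3.9583), alpha = 0.02
Step 1: grad_x = 2*5*1.2921 = 12.921, grad_y = 2*2*-3.9583 = -15.8332
  x_1 = 1.2921 - 0.02*12.921 = 1.0337
  y_1 = -3.9583 - 0.02*-15.8332 = -3.6416
Step 2: grad_x = 2*5*1.0337 = 10.3368, grad_y = 2*2*-3.6416 = -14.5665
  x_2 = 1.0337 - 0.02*10.3368 = 0.8269
  y_2 = -3.6416 - 0.02*-14.5665 = -3.3503
Step 3: grad_x = 2*5*0.8269 = 8.2694, grad_y = 2*2*-3.3503 = -13.4012
  x_3 = 0.8269 - 0.02*8.2694 = 0.6616
  y_3 = -3.3503 - 0.02*-13.4012 = -3.0823
f(0.6616, -3.0823) = 5*0.6616^2 + 2*(-3.0823)^2 = 21.1892


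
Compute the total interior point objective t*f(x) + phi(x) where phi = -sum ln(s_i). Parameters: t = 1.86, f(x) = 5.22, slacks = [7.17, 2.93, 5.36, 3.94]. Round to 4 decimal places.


Step 1: Compute log-barrier.
ln values: [1.9699, 1.075, 1.679, 1.3712]
phi = -(1.9699 + 1.075 + 1.679 + 1.3712) = -6.0951
Step 2: Compute augmented objective.
t*f(x) = 1.86*5.22 = 9.7092
Total = 9.7092 - 6.0951 = 3.6141


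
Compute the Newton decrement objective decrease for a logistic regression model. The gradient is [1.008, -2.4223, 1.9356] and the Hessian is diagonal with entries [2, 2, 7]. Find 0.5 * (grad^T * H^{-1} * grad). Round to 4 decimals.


Step 1: H is diagonal, so H^(-1) * g = [0.504, -1.2112, 0.2765].
Step 2: g^T H^(-1) g = sum_i g_i^2 / H_ii
  = (1.008)^2/2 + (-2.4223)^2/2 + (1.9356)^2/7
  = 0.508 + 2.9338 + 0.5352 = 3.977
Step 3: Objective decrease = 0.5 * g^T H^(-1) g = 1.9885


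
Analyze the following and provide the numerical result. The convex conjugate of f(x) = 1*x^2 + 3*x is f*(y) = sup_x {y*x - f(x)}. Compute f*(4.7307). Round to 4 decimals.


f*(y) = sup_x {y*x - a*x^2 - b*x} = sup_x {(y-b)*x - a*x^2}
FOC: (y - b) - 2a*x = 0 => x* = (y - b)/(2a)
x* = (4.7307 - 3)/(2*1) = 0.8654
f*(4.7307) = (y-b)^2/(4a) = (4.7307 - 3)^2/(4*1)
= 2.9953/4 = 0.7488


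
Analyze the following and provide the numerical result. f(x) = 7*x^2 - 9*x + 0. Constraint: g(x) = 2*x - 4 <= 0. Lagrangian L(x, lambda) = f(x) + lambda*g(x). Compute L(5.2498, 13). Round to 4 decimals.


Step 1: Evaluate f(x).
f(5.2498) = 7*5.2498^2 - 9*5.2498 + 0 = 145.6746
Step 2: Evaluate g(x).
g(5.2498) = 2*5.2498 - 4 = 6.4996
Step 3: Compute Lagrangian.
L = 145.6746 + 13*6.4996 = 230.1694


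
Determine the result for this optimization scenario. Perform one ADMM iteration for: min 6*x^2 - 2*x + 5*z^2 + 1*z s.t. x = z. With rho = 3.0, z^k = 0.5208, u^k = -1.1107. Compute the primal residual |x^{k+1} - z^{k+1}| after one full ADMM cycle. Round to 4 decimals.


ADMM iteration with rho = 3.0, z^k = 0.5208, u^k = -1.1107
Step 1: x-update.
Minimize 6*x^2 - 2*x + (3.0/2)*(x - 0.5208 - 1.1107)^2
FOC: (2*6 + 3.0)*x = 2 + 3.0*(0.5208 + 1.1107)
x^{k+1} = 0.4596
Step 2: z-update.
Minimize 5*z^2 + 1*z + (3.0/2)*(0.4596 - z - 1.1107)^2
FOC: (2*5 + 3.0)*z = -1 + 3.0*(0.4596 - 1.1107)
z^{k+1} = -0.2272
Step 3: u-update.
u^{k+1} = -1.1107 + 0.4596 + 0.2272 = -0.4239
Step 4: Primal residual = |0.4596 + 0.2272| = 0.6868


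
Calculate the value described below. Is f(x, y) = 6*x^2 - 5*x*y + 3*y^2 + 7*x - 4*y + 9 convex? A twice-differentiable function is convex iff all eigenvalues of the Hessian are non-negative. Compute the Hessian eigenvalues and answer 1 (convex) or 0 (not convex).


The Hessian of f(x,y) = 6*x^2 - 5*x*y + 3*y^2 + 7*x - 4*y + 9 is:
H = [[12, -5], [-5, 6]]
Trace = 12 + 6 = 18
Determinant = 12*6 - (-5)^2 = 47
Discriminant = (18)^2 - 4*47 = 136.0
Eigenvalues: lambda_1 = 3.169, lambda_2 = 14.831
The function is convex.

1


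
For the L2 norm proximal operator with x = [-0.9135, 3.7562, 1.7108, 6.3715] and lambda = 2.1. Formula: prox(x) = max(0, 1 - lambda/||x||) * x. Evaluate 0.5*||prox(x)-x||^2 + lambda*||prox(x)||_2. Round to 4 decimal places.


Step 1: Compute ||x||.
||x|| = 7.6463
Step 2: Compute scaling factor.
scale = max(0, 1 - 2.1/7.6463) = 0.7254
Step 3: prox(x) = [-0.6626, 2.7246, 1.2409, 4.6216]
||prox(x)|| = 5.5463
Step 4: Proximal objective.
0.5*||prox-x||^2 = 2.205
lambda*||prox|| = 11.6472
Total = 13.8523


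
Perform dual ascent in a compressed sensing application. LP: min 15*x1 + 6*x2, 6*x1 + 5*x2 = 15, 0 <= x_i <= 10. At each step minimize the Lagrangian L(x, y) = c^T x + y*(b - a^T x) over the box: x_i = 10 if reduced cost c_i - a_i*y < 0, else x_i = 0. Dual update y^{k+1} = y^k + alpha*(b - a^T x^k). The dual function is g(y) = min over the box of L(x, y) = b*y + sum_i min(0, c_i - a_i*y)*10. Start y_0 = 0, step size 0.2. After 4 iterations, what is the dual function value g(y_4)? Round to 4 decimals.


Dual ascent for LP: min 15*x1 + 6*x2, 6*x1 + 5*x2 = 15, 0 <= x_i <= 10
Step 1: y^k = 0.0, reduced costs: (15.0, 6.0)
  x^k = (0.0, 0.0), subgradient = b - a^T x = 15.0
  y^{k+1} = 0.0 + 0.2*15.0 = 3.0
Step 2: y^k = 3.0, reduced costs: (-3.0, -9.0)
  x^k = (10.0, 10.0), subgradient = b - a^T x = -95.0
  y^{k+1} = 3.0 + 0.2*-95.0 = -16.0
Step 3: y^k = -16.0, reduced costs: (111.0, 86.0)
  x^k = (0.0, 0.0), subgradient = b - a^T x = 15.0
  y^{k+1} = -16.0 + 0.2*15.0 = -13.0
Step 4: y^k = -13.0, reduced costs: (93.0, 71.0)
  x^k = (0.0, 0.0), subgradient = b - a^T x = 15.0
  y^{k+1} = -13.0 + 0.2*15.0 = -10.0
Dual objective at y_4 = -10.0: reduced costs (75.0, 56.0), box minimizer x = (0.0, 0.0)
g(y_4) = b*y + (c1 - a1*y)*x1 + (c2 - a2*y)*x2 = 15*(-10.0) + 75.0*0.0 + 56.0*0.0 = -150.0 + 0.0 + 0.0 = -150.0


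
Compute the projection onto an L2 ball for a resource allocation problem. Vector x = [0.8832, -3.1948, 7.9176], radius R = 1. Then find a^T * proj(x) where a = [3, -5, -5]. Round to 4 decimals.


Step 1: Compute ||x|| (intermediates to 6 decimals).
||x|| = sqrt(0.8832^2 + (-3.1948)^2 + 7.9176^2) = 8.583425
Step 2: Project.
Since ||x|| > R, scale = R/||x|| = 1/8.583425 = 0.116504, proj(x) = scale * x
proj(x) = [0.102896, -0.372207, 0.922432]
Step 3: Dot product.
a^T * proj(x) = 3*0.102896 - 5*(-0.372207) - 5*0.922432 = -2.4424


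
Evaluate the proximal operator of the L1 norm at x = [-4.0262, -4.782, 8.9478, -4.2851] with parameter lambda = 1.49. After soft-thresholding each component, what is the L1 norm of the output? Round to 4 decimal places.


Soft-thresholding with lambda = 1.49:
prox(-4.0262) = sign(-4.0262)*max(|-4.0262| - 1.49, 0) = -2.5362
prox(-4.782) = sign(-4.782)*max(|-4.782| - 1.49, 0) = -3.292
prox(8.9478) = sign(8.9478)*max(|8.9478| - 1.49, 0) = 7.4578
prox(-4.2851) = sign(-4.2851)*max(|-4.2851| - 1.49, 0) = -2.7951
prox(x) = [-2.5362, -3.292, 7.4578, -2.7951]
||prox(x)||_1 = 2.5362 + 3.292 + 7.4578 + 2.7951 = 16.0811


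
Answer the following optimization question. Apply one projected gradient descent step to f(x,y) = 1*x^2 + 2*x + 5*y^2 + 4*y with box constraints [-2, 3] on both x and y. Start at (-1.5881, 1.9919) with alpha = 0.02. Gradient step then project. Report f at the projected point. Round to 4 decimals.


Step 1: Compute gradient at (-1.5881, 1.9919).
grad_x = 2*1*-1.5881 + 2 = -1.1762
grad_y = 2*5*1.9919 + 4 = 23.919
Step 2: Gradient step.
x_raw = -1.5881 - 0.02*-1.1762 = -1.5646
y_raw = 1.9919 - 0.02*23.919 = 1.5135
Step 3: Project onto [-2, 3].
x_proj = clip(-1.5646) = -1.5646
y_proj = clip(1.5135) = 1.5135
Step 4: Evaluate f.
f(-1.5646, 1.5135) = 16.8265


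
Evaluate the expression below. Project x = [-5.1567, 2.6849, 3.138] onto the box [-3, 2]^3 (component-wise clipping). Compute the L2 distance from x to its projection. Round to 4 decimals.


Project each component onto [-3, 2].
clip(-5.1567) = -3.0, clip(2.6849) = 2.0, clip(3.138) = 2.0
Projection = [-3.0, 2.0, 2.0]
Squared diffs: [4.6514, 0.4691, 1.295]
Distance = sqrt(6.4155) = 2.5329


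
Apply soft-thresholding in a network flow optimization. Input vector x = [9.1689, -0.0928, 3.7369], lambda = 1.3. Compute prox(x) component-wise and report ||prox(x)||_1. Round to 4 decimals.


Soft-thresholding with lambda = 1.3:
prox(9.1689) = sign(9.1689)*max(|9.1689| - 1.3, 0) = 7.8689
prox(-0.0928) = sign(-0.0928)*max(|-0.0928| - 1.3, 0) = 0.0
prox(3.7369) = sign(3.7369)*max(|3.7369| - 1.3, 0) = 2.4369
prox(x) = [7.8689, 0.0, 2.4369]
||prox(x)||_1 = 7.8689 + 0.0 + 2.4369 = 10.3058


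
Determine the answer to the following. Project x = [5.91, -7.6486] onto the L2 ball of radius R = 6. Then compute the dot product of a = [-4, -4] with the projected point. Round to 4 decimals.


Step 1: Compute ||x|| (intermediates to 6 decimals).
||x|| = sqrt(5.91^2 + (-7.6486)^2) = 9.665877
Step 2: Project.
Since ||x|| > R, scale = R/||x|| = 6/9.665877 = 0.62074, proj(x) = scale * x
proj(x) = [3.668573, -4.747792]
Step 3: Dot product.
a^T * proj(x) = -4*3.668573 - 4*(-4.747792) = 4.3169


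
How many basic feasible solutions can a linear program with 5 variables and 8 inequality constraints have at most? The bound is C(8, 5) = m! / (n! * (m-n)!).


Each vertex corresponds to some choice of n active constraints out of m, so the number of vertices is at most C(m, n) = m! / (n!(m-n)!).
m = 8, n = 5
Numerator: 8 * 7 * 6 * 5 * 4
Denominator: 5! = 120
C(8, 5) = 56
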